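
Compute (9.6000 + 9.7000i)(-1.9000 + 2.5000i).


Real = 9.6*(-1.9) - 9.7*2.5 = -18.24 - 24.25 = -42.49
Imag = 9.6*2.5 - (1.9)*9.7 = 24 - (18.43) = 5.57

-42.4900 + 5.5700i


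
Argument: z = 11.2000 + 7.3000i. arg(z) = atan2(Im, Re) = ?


Re = 11.2, Im = 7.3
arg = atan2(7.3, 11.2) = 33.0957 degrees

arg(z) = 33.0957 degrees


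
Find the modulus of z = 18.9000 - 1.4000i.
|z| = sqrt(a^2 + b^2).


|z| = sqrt(18.9^2 + (-1.4)^2) = sqrt(357.21 + 1.96) = sqrt(359.17) = 18.9518

|z| = 18.9518


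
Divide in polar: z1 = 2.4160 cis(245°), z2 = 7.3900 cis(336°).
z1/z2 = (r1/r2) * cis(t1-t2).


r = 2.4160 / 7.3900 = 0.3269
theta = 245° - 336° = -91° = 269° (mod 360)

0.3269 cis(269°)


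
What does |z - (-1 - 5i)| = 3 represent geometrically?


|z - z0| = r is a circle with center z0 and radius r.
Center = (-1, -5), radius = 3

Circle with center (-1, -5) and radius 3


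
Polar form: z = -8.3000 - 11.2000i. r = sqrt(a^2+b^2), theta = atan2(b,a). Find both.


r = sqrt(68.89+125.44) = sqrt(194.33) = 13.9402
theta = atan2(-11.2, -8.3) = -126.5411 degrees

r = 13.9402, theta = -126.5411 degrees


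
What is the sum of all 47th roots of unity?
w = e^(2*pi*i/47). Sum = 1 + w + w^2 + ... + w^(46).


The sum of all 47th roots of unity is 0.
Geometric series: (1 - w^47)/(1 - w) = (1-1)/(1-w) = 0 since w^47 = 1, w ≠ 1.
Alternatively: coefficient of z^46 in z^47 - 1 is 0.

0


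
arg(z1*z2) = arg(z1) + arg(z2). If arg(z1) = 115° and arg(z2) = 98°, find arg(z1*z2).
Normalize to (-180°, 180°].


arg(z1*z2) = 115° + 98° = 213°
Normalized to (-180°, 180°]: -147°

-147°


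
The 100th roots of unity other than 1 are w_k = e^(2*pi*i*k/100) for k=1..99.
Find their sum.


With w = e^(2*pi*i/100), all 100 of the 100th roots of unity w^0 = 1, w, ..., w^(99) sum to 0: 1 + w + ... + w^(99) = (1 - w^100)/(1 - w) = 0 since w^100 = 1, w ≠ 1.
Removing the root 1: w + w^2 + ... + w^(99) = 0 - 1 = -1

Sum = -1


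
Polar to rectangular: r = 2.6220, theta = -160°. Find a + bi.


a = 2.6220*cos(-160°) = 2.6220*(-0.9397) = -2.4639
b = 2.6220*sin(-160°) = 2.6220*(-0.34202) = -0.8968

-2.4639 - 0.8968i


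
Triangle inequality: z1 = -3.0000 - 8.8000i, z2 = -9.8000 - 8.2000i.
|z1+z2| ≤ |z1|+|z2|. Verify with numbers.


|z1| = sqrt((-3)^2 + (-8.8)^2) = sqrt(86.44) = 9.2973
|z2| = sqrt((-9.8)^2 + (-8.2)^2) = sqrt(163.28) = 12.7781
z1+z2 = -12.8000 - 17.0000i
|z1+z2| = sqrt(452.84) = 21.2800
|z1|+|z2| = 9.2973 + 12.7781 = 22.0754

|z1+z2| = 21.2800 ≤ |z1|+|z2| = 22.0754 (verified)


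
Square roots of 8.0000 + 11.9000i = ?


|z| = sqrt(64+141.61) = 14.3391
sqrt((|z|+a)/2) = sqrt((14.3391+8)/2) = sqrt(11.1696) = 3.3421
sqrt((|z|-a)/2) = sqrt((14.3391-8)/2) = sqrt(3.1696) = 1.7803

±(3.3421 + 1.7803i) i.e. 3.3421 + 1.7803i and -3.3421 - 1.7803i


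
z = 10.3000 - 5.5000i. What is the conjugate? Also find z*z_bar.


z_bar = 10.3000 + 5.5000i
z*z_bar = 10.3^2 + (-5.5)^2 = 106.09 + 30.25 = 136.34

z_bar = 10.3000 + 5.5000i, z*z_bar = 136.34


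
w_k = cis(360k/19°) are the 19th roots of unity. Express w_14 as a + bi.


Angle = 360*14/19 = 265.2632°
a = cos(265.2632°) = -0.0826
b = sin(265.2632°) = -0.9966

-0.0826 - 0.9966i


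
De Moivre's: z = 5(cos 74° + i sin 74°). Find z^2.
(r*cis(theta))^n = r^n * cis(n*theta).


r^2 = 5^2 = 25
n*theta = 2*74° = 148° = 148° (mod 360)
a = 25*cos(148°) = -21.2012
b = 25*sin(148°) = 13.2480

25 cis(148°) = -21.2012 + 13.2480i


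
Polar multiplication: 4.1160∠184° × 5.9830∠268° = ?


r = 4.1160 * 5.9830 = 24.6260
theta = 184° + 268° = 452° = 92° (mod 360)

24.6260 cis(92°)


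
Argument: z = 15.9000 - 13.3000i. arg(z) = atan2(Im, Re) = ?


Re = 15.9, Im = -13.3
arg = atan2(-13.3, 15.9) = -39.9117 degrees

arg(z) = -39.9117 degrees


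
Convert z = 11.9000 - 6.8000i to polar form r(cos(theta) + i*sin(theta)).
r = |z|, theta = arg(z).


r = sqrt(141.61+46.24) = sqrt(187.85) = 13.7058
theta = atan2(-6.8, 11.9) = -29.7449 degrees

r = 13.7058, theta = -29.7449 degrees


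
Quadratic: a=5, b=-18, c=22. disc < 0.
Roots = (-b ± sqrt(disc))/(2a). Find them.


disc = (-18)^2 - 4*5*22 = 324 - 440 = -116
sqrt(|disc|) = sqrt(116) = 10.7703
Real part = 18/(2*5) = 1.8000
Imag part = 10.7703/(2*5) = 1.0770

1.8000 ± 1.0770i


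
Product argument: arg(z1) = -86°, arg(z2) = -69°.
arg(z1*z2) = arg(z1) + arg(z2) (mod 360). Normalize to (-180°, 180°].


arg(z1*z2) = -86° - 69° = -155°
Normalized to (-180°, 180°]: -155°

-155°


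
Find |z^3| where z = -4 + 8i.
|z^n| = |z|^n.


|z| = sqrt(16+64) = sqrt(80) = 8.9443
|z^3| = |z|^3 = (sqrt(80))^3 = 80*sqrt(80)

|z^3| = 80*sqrt(80) ≈ 715.5418


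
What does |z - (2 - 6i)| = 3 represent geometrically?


|z - z0| = r is a circle with center z0 and radius r.
Center = (2, -6), radius = 3

Circle with center (2, -6) and radius 3


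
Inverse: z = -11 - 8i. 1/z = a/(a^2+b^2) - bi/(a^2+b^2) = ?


|z|^2 = 121+64 = 185
1/z = (-11 + 8i)/185

1/z = -0.0595 + 0.0432i


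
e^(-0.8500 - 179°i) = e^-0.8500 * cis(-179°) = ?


e^-0.8500 = 0.4274
cos(-179°) = -0.9998
sin(-179°) = -0.0175
Real = 0.4274*(-0.9998) = -0.4273
Imag = 0.4274*(-0.0175) = -0.0075

-0.4273 - 0.0075i


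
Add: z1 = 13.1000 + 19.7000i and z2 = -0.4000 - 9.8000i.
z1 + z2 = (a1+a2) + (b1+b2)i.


Real: 13.1 - 0.4 = 12.7
Imag: 19.7 - 9.8 = 9.9

12.7000 + 9.9000i


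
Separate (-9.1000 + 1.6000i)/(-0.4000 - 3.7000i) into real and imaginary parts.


Multiply by conjugate: (-9.1000 + 1.6000i)(-0.4000 + 3.7000i) / ((-0.4)^2 + (-3.7)^2)
Numerator real = -9.1*(-0.4) + 1.6*(-3.7) = -2.28
Numerator imag = 1.6*(-0.4) - (-9.1)*(-3.7) = -34.31
Denominator = 13.85
Re(z) = -2.28/13.85 = -0.1646
Im(z) = -34.31/13.85 = -2.4773

Re(z) = -0.1646, Im(z) = -2.4773


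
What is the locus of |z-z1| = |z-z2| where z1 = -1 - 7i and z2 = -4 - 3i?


Equal distances means the locus is the perpendicular bisector of z1 and z2.
Midpoint = ((-1+(-4))/2, (-7+(-3))/2) = (-2.5000, -5.0000)

Perpendicular bisector through (-2.5000, -5.0000)


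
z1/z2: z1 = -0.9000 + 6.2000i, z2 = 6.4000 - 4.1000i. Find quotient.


Conjugate of z2 = 6.4000 + 4.1000i
Numerator: (-0.9000 + 6.2000i)(6.4000 + 4.1000i) = -31.1800 + 35.9900i
Denominator: 6.4^2 + (-4.1)^2 = 57.77
Result = (-31.1800 + 35.9900i)/57.77

-0.5397 + 0.6230i


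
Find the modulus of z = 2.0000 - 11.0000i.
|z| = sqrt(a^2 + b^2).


|z| = sqrt(2^2 + (-11)^2) = sqrt(4 + 121) = sqrt(125) = 11.1803

|z| = 11.1803


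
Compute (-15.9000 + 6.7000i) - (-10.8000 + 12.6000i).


Real: -15.9 + 10.8 = -5.1
Imag: 6.7 - 12.6 = -5.9

-5.1000 - 5.9000i


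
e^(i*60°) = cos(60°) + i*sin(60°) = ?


cos(60°) = 0.5000
sin(60°) = 0.8660

e^(i*60°) = 0.5000 + 0.8660i


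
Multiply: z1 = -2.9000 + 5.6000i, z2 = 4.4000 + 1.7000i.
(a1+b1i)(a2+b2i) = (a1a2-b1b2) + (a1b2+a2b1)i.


Real = -2.9*4.4 - 5.6*1.7 = -12.76 - 9.52 = -22.28
Imag = -2.9*1.7 + 4.4*5.6 = -4.93 + 24.64 = 19.71

-22.2800 + 19.7100i


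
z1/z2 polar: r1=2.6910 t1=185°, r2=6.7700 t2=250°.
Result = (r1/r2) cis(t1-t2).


r = 2.6910 / 6.7700 = 0.3975
theta = 185° - 250° = -65° = 295° (mod 360)

0.3975 cis(295°)


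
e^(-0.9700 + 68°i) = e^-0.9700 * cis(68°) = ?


e^-0.9700 = 0.3791
cos(68°) = 0.3746
sin(68°) = 0.9272
Real = 0.3791*0.3746 = 0.1420
Imag = 0.3791*0.9272 = 0.3515

0.1420 + 0.3515i


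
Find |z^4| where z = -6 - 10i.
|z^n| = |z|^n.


|z| = sqrt(36+100) = sqrt(136) = 11.6619
|z^4| = |z|^4 = (sqrt(136))^4 = 136^2 = 18496

|z^4| = 18496


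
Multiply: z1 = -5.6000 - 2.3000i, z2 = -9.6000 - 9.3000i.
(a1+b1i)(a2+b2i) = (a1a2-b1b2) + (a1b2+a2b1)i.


Real = -5.6*(-9.6) - (-2.3)*(-9.3) = 53.76 - 21.39 = 32.37
Imag = -5.6*(-9.3) - (9.6)*(-2.3) = 52.08 + 22.08 = 74.16

32.3700 + 74.1600i


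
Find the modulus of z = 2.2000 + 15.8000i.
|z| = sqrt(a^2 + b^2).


|z| = sqrt(2.2^2 + 15.8^2) = sqrt(4.84 + 249.64) = sqrt(254.48) = 15.9524

|z| = 15.9524


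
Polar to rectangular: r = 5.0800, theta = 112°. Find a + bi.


a = 5.0800*cos(112°) = 5.0800*(-0.3746) = -1.9030
b = 5.0800*sin(112°) = 5.0800*0.92718 = 4.7101

-1.9030 + 4.7101i


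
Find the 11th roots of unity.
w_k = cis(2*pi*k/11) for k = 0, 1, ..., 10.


The 11th roots of unity are cis(360k/11°) for k=0..10
Angle step = 360/11 = 32.7273°
Primitive root: cis(32.7273°)
Primitive root = 0.8413 + 0.5406i

11 roots at angles: 0°, 32.7273°, 65.4545°, 98.1818°, 130.9091°, 163.6364°, 196.3636°, 229.0909°, 261.8182°, 294.5455°, 327.2727°


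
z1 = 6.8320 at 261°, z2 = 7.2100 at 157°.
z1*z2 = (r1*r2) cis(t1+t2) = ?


r = 6.8320 * 7.2100 = 49.2587
theta = 261° + 157° = 418° = 58° (mod 360)

49.2587 cis(58°)


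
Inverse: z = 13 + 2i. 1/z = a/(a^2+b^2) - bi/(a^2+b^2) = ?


|z|^2 = 169+4 = 173
1/z = (13 - 2i)/173

1/z = 0.0751 - 0.0116i


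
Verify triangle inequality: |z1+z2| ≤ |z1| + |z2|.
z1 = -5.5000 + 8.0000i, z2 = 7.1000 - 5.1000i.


|z1| = sqrt((-5.5)^2 + 8^2) = sqrt(94.25) = 9.7082
|z2| = sqrt(7.1^2 + (-5.1)^2) = sqrt(76.42) = 8.7419
z1+z2 = 1.6000 + 2.9000i
|z1+z2| = sqrt(10.97) = 3.3121
|z1|+|z2| = 9.7082 + 8.7419 = 18.4501

|z1+z2| = 3.3121 ≤ |z1|+|z2| = 18.4501 (verified)


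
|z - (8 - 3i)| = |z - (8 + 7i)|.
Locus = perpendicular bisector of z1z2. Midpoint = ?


Equal distances means the locus is the perpendicular bisector of z1 and z2.
Midpoint = ((8+8)/2, (-3+7)/2) = (8.0000, 2.0000)

Perpendicular bisector through (8.0000, 2.0000)


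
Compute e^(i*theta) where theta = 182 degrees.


cos(182°) = -0.9994
sin(182°) = -0.0349

e^(i*182°) = -0.9994 - 0.0349i


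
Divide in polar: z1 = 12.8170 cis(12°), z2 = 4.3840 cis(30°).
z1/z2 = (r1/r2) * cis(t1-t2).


r = 12.8170 / 4.3840 = 2.9236
theta = 12° - 30° = -18° = 342° (mod 360)

2.9236 cis(342°)


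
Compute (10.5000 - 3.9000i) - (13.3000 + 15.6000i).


Real: 10.5 - 13.3 = -2.8
Imag: -3.9 - 15.6 = -19.5

-2.8000 - 19.5000i


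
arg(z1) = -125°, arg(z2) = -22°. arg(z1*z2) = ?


arg(z1*z2) = -125° - 22° = -147°
Normalized to (-180°, 180°]: -147°

-147°


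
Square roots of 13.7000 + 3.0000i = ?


|z| = sqrt(187.69+9) = 14.0246
sqrt((|z|+a)/2) = sqrt((14.0246+13.7)/2) = sqrt(13.8623) = 3.7232
sqrt((|z|-a)/2) = sqrt((14.0246-13.7)/2) = sqrt(0.1623) = 0.4029

±(3.7232 + 0.4029i) i.e. 3.7232 + 0.4029i and -3.7232 - 0.4029i


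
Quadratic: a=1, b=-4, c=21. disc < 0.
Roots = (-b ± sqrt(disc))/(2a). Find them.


disc = (-4)^2 - 4*1*21 = 16 - 84 = -68
sqrt(|disc|) = sqrt(68) = 8.2462
Real part = 4/(2*1) = 2.0000
Imag part = 8.2462/(2*1) = 4.1231

2.0000 ± 4.1231i


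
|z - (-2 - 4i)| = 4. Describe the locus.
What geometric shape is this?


|z - z0| = r is a circle with center z0 and radius r.
Center = (-2, -4), radius = 4

Circle with center (-2, -4) and radius 4


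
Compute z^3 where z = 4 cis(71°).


r^3 = 4^3 = 64
n*theta = 3*71° = 213° = 213° (mod 360)
a = 64*cos(213°) = -53.6749
b = 64*sin(213°) = -34.8569

64 cis(213°) = -53.6749 - 34.8569i


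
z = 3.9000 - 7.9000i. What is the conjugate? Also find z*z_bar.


z_bar = 3.9000 + 7.9000i
z*z_bar = 3.9^2 + (-7.9)^2 = 15.21 + 62.41 = 77.62

z_bar = 3.9000 + 7.9000i, z*z_bar = 77.62


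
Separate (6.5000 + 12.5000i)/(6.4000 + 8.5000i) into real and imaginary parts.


Multiply by conjugate: (6.5000 + 12.5000i)(6.4000 - 8.5000i) / (6.4^2 + 8.5^2)
Numerator real = 6.5*6.4 + 12.5*8.5 = 147.85
Numerator imag = 12.5*6.4 - 6.5*8.5 = 24.75
Denominator = 113.21
Re(z) = 147.85/113.21 = 1.3060
Im(z) = 24.75/113.21 = 0.2186

Re(z) = 1.3060, Im(z) = 0.2186


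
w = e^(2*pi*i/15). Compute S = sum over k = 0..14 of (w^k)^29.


The roots are w_k = w^k with w = e^(2*pi*i/15), and (w^k)^29 = (w^29)^k.
So S = 1 + u + u^2 + ... + u^(14) with u = w^29.
29 = 1*15 + 14, so 29 is not a multiple of 15: u = (w^15)^1 * w^14 = w^14 ≠ 1 (w is a primitive 15th root), while u^15 = (w^15)^29 = 1.
Geometric series: S = (1 - u^15)/(1 - u) = (1 - 1)/(1 - u) = 0

S = 0


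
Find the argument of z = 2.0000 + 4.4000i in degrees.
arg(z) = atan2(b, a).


Re = 2, Im = 4.4
arg = atan2(4.4, 2) = 65.5560 degrees

arg(z) = 65.5560 degrees


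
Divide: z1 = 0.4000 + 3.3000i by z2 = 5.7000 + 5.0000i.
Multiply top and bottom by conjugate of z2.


Conjugate of z2 = 5.7000 - 5.0000i
Numerator: (0.4000 + 3.3000i)(5.7000 - 5.0000i) = 18.7800 + 16.8100i
Denominator: 5.7^2 + 5^2 = 57.49
Result = (18.7800 + 16.8100i)/57.49

0.3267 + 0.2924i


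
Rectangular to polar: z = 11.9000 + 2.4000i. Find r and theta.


r = sqrt(141.61+5.76) = sqrt(147.37) = 12.1396
theta = atan2(2.4, 11.9) = 11.4025 degrees

r = 12.1396, theta = 11.4025 degrees


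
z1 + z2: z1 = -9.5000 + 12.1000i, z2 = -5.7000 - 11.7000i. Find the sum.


Real: -9.5 - 5.7 = -15.2
Imag: 12.1 - 11.7 = 0.4

-15.2000 + 0.4000i


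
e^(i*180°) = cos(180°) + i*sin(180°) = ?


cos(180°) = -1.0000
sin(180°) = 0

e^(i*180°) = -1.0000 + 0i


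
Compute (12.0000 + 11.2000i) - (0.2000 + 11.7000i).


Real: 12 - 0.2 = 11.8
Imag: 11.2 - 11.7 = -0.5

11.8000 - 0.5000i


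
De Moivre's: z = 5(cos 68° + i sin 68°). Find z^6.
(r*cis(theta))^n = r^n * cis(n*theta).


r^6 = 5^6 = 15625
n*theta = 6*68° = 408° = 48° (mod 360)
a = 15625*cos(48°) = 10455.1657
b = 15625*sin(48°) = 11611.6379

15625 cis(48°) = 10455.1657 + 11611.6379i


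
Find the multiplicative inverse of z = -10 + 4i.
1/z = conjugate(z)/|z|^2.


|z|^2 = 100+16 = 116
1/z = (-10 - 4i)/116

1/z = -0.0862 - 0.0345i


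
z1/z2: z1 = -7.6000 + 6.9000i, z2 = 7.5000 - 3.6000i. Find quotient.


Conjugate of z2 = 7.5000 + 3.6000i
Numerator: (-7.6000 + 6.9000i)(7.5000 + 3.6000i) = -81.8400 + 24.3900i
Denominator: 7.5^2 + (-3.6)^2 = 69.21
Result = (-81.8400 + 24.3900i)/69.21

-1.1825 + 0.3524i


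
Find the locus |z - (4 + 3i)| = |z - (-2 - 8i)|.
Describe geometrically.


Equal distances means the locus is the perpendicular bisector of z1 and z2.
Midpoint = ((4+(-2))/2, (3+(-8))/2) = (1.0000, -2.5000)

Perpendicular bisector through (1.0000, -2.5000)


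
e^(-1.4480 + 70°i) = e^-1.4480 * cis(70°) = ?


e^-1.4480 = 0.23504
cos(70°) = 0.342
sin(70°) = 0.9397
Real = 0.23504*0.342 = 0.0804
Imag = 0.23504*0.9397 = 0.2209

0.0804 + 0.2209i


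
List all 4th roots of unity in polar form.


The 4th roots of unity are cis(360k/4°) for k=0..3
Angle step = 360/4 = 90°
Primitive root: cis(90°)
Primitive root = 0 + 1.0000i

4 roots at angles: 0°, 90°, 180°, 270°


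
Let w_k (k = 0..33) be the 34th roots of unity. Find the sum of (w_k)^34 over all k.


The roots are w_k = w^k with w = e^(2*pi*i/34), and (w^k)^34 = (w^34)^k.
So S = 1 + u + u^2 + ... + u^(33) with u = w^34.
34 = 1*34 + 0, so 34 is a multiple of 34 and u = (w^34)^1 = 1.
Every one of the 34 terms equals 1: S = 34

S = 34


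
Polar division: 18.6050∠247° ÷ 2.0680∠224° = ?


r = 18.6050 / 2.0680 = 8.9966
theta = 247° - 224° = 23° = 23° (mod 360)

8.9966 cis(23°)


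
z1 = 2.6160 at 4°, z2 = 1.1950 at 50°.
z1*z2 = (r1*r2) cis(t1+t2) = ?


r = 2.6160 * 1.1950 = 3.1261
theta = 4° + 50° = 54° = 54° (mod 360)

3.1261 cis(54°)


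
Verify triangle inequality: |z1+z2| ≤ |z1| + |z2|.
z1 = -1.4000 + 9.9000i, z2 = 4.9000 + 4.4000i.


|z1| = sqrt((-1.4)^2 + 9.9^2) = sqrt(99.97) = 9.9985
|z2| = sqrt(4.9^2 + 4.4^2) = sqrt(43.37) = 6.5856
z1+z2 = 3.5000 + 14.3000i
|z1+z2| = sqrt(216.74) = 14.7221
|z1|+|z2| = 9.9985 + 6.5856 = 16.5841

|z1+z2| = 14.7221 ≤ |z1|+|z2| = 16.5841 (verified)


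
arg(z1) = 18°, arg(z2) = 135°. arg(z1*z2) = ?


arg(z1*z2) = 18° + 135° = 153°
Normalized to (-180°, 180°]: 153°

153°


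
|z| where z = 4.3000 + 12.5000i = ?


|z| = sqrt(4.3^2 + 12.5^2) = sqrt(18.49 + 156.25) = sqrt(174.74) = 13.2189

|z| = 13.2189


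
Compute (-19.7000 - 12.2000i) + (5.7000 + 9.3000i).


Real: -19.7 + 5.7 = -14
Imag: -12.2 + 9.3 = -2.9

-14.0000 - 2.9000i


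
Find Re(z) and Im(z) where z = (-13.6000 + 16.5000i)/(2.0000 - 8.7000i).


Multiply by conjugate: (-13.6000 + 16.5000i)(2.0000 + 8.7000i) / (2^2 + (-8.7)^2)
Numerator real = -13.6*2 + 16.5*(-8.7) = -170.75
Numerator imag = 16.5*2 - (-13.6)*(-8.7) = -85.32
Denominator = 79.69
Re(z) = -170.75/79.69 = -2.1427
Im(z) = -85.32/79.69 = -1.0706

Re(z) = -2.1427, Im(z) = -1.0706


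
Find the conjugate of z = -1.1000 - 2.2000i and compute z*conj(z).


z_bar = -1.1000 + 2.2000i
z*z_bar = (-1.1)^2 + (-2.2)^2 = 1.21 + 4.84 = 6.05

z_bar = -1.1000 + 2.2000i, z*z_bar = 6.05


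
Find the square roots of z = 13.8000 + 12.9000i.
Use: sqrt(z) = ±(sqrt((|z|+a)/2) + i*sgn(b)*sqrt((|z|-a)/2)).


|z| = sqrt(190.44+166.41) = 18.8905
sqrt((|z|+a)/2) = sqrt((18.8905+13.8)/2) = sqrt(16.3452) = 4.0429
sqrt((|z|-a)/2) = sqrt((18.8905-13.8)/2) = sqrt(2.5452) = 1.5954

±(4.0429 + 1.5954i) i.e. 4.0429 + 1.5954i and -4.0429 - 1.5954i


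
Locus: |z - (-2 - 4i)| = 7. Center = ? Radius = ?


|z - z0| = r is a circle with center z0 and radius r.
Center = (-2, -4), radius = 7

Circle with center (-2, -4) and radius 7


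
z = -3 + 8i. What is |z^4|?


|z| = sqrt(9+64) = sqrt(73) = 8.5440
|z^4| = |z|^4 = (sqrt(73))^4 = 73^2 = 5329

|z^4| = 5329


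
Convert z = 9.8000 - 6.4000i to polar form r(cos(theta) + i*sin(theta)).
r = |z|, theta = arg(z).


r = sqrt(96.04+40.96) = sqrt(137) = 11.7047
theta = atan2(-6.4, 9.8) = -33.1470 degrees

r = 11.7047, theta = -33.1470 degrees


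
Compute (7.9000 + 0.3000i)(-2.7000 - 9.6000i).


Real = 7.9*(-2.7) - 0.3*(-9.6) = -21.33 - (-2.88) = -18.45
Imag = 7.9*(-9.6) - (2.7)*0.3 = -75.84 - (0.81) = -76.65

-18.4500 - 76.6500i


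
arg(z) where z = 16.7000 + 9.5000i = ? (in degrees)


Re = 16.7, Im = 9.5
arg = atan2(9.5, 16.7) = 29.6339 degrees

arg(z) = 29.6339 degrees


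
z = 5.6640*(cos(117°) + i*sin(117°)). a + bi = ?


a = 5.6640*cos(117°) = 5.6640*(-0.45399) = -2.5714
b = 5.6640*sin(117°) = 5.6640*0.89101 = 5.0467

-2.5714 + 5.0467i


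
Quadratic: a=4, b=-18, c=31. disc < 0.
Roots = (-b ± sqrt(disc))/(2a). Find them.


disc = (-18)^2 - 4*4*31 = 324 - 496 = -172
sqrt(|disc|) = sqrt(172) = 13.1149
Real part = 18/(2*4) = 2.2500
Imag part = 13.1149/(2*4) = 1.6394

2.2500 ± 1.6394i


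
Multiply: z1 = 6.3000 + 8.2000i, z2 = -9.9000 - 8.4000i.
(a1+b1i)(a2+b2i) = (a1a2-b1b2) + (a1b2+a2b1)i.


Real = 6.3*(-9.9) - 8.2*(-8.4) = -62.37 - (-68.88) = 6.51
Imag = 6.3*(-8.4) - (9.9)*8.2 = -52.92 - (81.18) = -134.1

6.5100 - 134.1000i


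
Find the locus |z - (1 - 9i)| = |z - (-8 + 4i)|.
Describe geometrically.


Equal distances means the locus is the perpendicular bisector of z1 and z2.
Midpoint = ((1+(-8))/2, (-9+4)/2) = (-3.5000, -2.5000)

Perpendicular bisector through (-3.5000, -2.5000)


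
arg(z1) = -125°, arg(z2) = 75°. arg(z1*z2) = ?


arg(z1*z2) = -125° + 75° = -50°
Normalized to (-180°, 180°]: -50°

-50°


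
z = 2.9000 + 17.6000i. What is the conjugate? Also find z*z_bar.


z_bar = 2.9000 - 17.6000i
z*z_bar = 2.9^2 + 17.6^2 = 8.41 + 309.76 = 318.17

z_bar = 2.9000 - 17.6000i, z*z_bar = 318.17


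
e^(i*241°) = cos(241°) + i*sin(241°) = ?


cos(241°) = -0.4848
sin(241°) = -0.8746

e^(i*241°) = -0.4848 - 0.8746i


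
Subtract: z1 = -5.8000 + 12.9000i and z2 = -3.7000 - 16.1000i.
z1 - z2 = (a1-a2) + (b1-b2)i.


Real: -5.8 + 3.7 = -2.1
Imag: 12.9 + 16.1 = 29

-2.1000 + 29.0000i


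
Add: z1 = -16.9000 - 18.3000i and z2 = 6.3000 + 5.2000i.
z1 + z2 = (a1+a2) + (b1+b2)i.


Real: -16.9 + 6.3 = -10.6
Imag: -18.3 + 5.2 = -13.1

-10.6000 - 13.1000i


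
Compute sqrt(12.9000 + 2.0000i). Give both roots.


|z| = sqrt(166.41+4) = 13.0541
sqrt((|z|+a)/2) = sqrt((13.0541+12.9)/2) = sqrt(12.9771) = 3.6024
sqrt((|z|-a)/2) = sqrt((13.0541-12.9)/2) = sqrt(0.0771) = 0.2776

±(3.6024 + 0.2776i) i.e. 3.6024 + 0.2776i and -3.6024 - 0.2776i


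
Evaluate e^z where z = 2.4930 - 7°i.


e^2.4930 = 12.0975
cos(-7°) = 0.992546
sin(-7°) = -0.12187
Real = 12.0975*0.992546 = 12.0073
Imag = 12.0975*(-0.12187) = -1.4743

12.0073 - 1.4743i


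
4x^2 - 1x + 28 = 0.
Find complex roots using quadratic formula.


disc = (-1)^2 - 4*4*28 = 1 - 448 = -447
sqrt(|disc|) = sqrt(447) = 21.1424
Real part = 1/(2*4) = 0.1250
Imag part = 21.1424/(2*4) = 2.6428

0.1250 ± 2.6428i


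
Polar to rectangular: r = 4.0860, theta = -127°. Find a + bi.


a = 4.0860*cos(-127°) = 4.0860*(-0.6018) = -2.4590
b = 4.0860*sin(-127°) = 4.0860*(-0.79864) = -3.2632

-2.4590 - 3.2632i


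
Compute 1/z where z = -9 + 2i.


|z|^2 = 81+4 = 85
1/z = (-9 - 2i)/85

1/z = -0.1059 - 0.0235i


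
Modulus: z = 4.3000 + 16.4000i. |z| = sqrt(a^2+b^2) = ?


|z| = sqrt(4.3^2 + 16.4^2) = sqrt(18.49 + 268.96) = sqrt(287.45) = 16.9544

|z| = 16.9544


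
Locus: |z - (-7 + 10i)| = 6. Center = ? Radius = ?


|z - z0| = r is a circle with center z0 and radius r.
Center = (-7, 10), radius = 6

Circle with center (-7, 10) and radius 6


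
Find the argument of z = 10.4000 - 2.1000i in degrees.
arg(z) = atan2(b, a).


Re = 10.4, Im = -2.1
arg = atan2(-2.1, 10.4) = -11.4158 degrees

arg(z) = -11.4158 degrees


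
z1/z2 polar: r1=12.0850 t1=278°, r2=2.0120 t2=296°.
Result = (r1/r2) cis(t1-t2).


r = 12.0850 / 2.0120 = 6.0065
theta = 278° - 296° = -18° = 342° (mod 360)

6.0065 cis(342°)


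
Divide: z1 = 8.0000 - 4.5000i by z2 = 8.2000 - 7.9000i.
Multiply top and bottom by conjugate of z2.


Conjugate of z2 = 8.2000 + 7.9000i
Numerator: (8.0000 - 4.5000i)(8.2000 + 7.9000i) = 101.1500 + 26.3000i
Denominator: 8.2^2 + (-7.9)^2 = 129.65
Result = (101.1500 + 26.3000i)/129.65

0.7802 + 0.2029i


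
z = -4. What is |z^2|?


|z| = sqrt(16+0) = sqrt(16) = 4
|z^2| = |z|^2 = 4^2 = 16

|z^2| = 16


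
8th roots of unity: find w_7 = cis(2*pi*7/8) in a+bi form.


Angle = 360*7/8 = 315°
a = cos(315°) = 0.7071
b = sin(315°) = -0.7071

0.7071 - 0.7071i


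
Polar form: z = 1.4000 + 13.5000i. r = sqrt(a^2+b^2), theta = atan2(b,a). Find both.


r = sqrt(1.96+182.25) = sqrt(184.21) = 13.5724
theta = atan2(13.5, 1.4) = 84.0794 degrees

r = 13.5724, theta = 84.0794 degrees


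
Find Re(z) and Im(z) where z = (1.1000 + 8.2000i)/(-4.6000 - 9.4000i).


Multiply by conjugate: (1.1000 + 8.2000i)(-4.6000 + 9.4000i) / ((-4.6)^2 + (-9.4)^2)
Numerator real = 1.1*(-4.6) + 8.2*(-9.4) = -82.14
Numerator imag = 8.2*(-4.6) - 1.1*(-9.4) = -27.38
Denominator = 109.52
Re(z) = -82.14/109.52 = -0.7500
Im(z) = -27.38/109.52 = -0.2500

Re(z) = -0.7500, Im(z) = -0.2500


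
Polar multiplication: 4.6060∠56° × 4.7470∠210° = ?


r = 4.6060 * 4.7470 = 21.8647
theta = 56° + 210° = 266° = 266° (mod 360)

21.8647 cis(266°)


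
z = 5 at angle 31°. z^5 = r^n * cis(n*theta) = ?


r^5 = 5^5 = 3125
n*theta = 5*31° = 155° = 155° (mod 360)
a = 3125*cos(155°) = -2832.2118
b = 3125*sin(155°) = 1320.6821

3125 cis(155°) = -2832.2118 + 1320.6821i


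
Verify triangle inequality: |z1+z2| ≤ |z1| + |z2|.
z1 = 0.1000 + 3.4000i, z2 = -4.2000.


|z1| = sqrt(0.1^2 + 3.4^2) = sqrt(11.57) = 3.4015
|z2| = sqrt((-4.2)^2 + 0^2) = sqrt(17.64) = 4.2000
z1+z2 = -4.1000 + 3.4000i
|z1+z2| = sqrt(28.37) = 5.3263
|z1|+|z2| = 3.4015 + 4.2000 = 7.6015

|z1+z2| = 5.3263 ≤ |z1|+|z2| = 7.6015 (verified)


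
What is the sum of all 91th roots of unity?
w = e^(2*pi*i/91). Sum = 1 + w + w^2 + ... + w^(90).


The sum of all 91th roots of unity is 0.
Geometric series: (1 - w^91)/(1 - w) = (1-1)/(1-w) = 0 since w^91 = 1, w ≠ 1.
Alternatively: coefficient of z^90 in z^91 - 1 is 0.

0


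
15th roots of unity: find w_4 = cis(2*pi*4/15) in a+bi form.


Angle = 360*4/15 = 96°
a = cos(96°) = -0.1045
b = sin(96°) = 0.9945

-0.1045 + 0.9945i


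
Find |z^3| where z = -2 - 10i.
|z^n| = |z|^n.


|z| = sqrt(4+100) = sqrt(104) = 10.1980
|z^3| = |z|^3 = (sqrt(104))^3 = 104*sqrt(104)

|z^3| = 104*sqrt(104) ≈ 1060.5961


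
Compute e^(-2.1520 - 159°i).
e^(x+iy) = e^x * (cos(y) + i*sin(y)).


e^-2.1520 = 0.11625
cos(-159°) = -0.9336
sin(-159°) = -0.3584
Real = 0.11625*(-0.9336) = -0.1085
Imag = 0.11625*(-0.3584) = -0.0417

-0.1085 - 0.0417i


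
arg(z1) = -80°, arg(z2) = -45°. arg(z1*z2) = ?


arg(z1*z2) = -80° - 45° = -125°
Normalized to (-180°, 180°]: -125°

-125°


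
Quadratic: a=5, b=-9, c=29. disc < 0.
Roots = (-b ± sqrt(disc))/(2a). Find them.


disc = (-9)^2 - 4*5*29 = 81 - 580 = -499
sqrt(|disc|) = sqrt(499) = 22.3383
Real part = 9/(2*5) = 0.9000
Imag part = 22.3383/(2*5) = 2.2338

0.9000 ± 2.2338i


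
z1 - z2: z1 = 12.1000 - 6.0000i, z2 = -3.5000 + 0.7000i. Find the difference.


Real: 12.1 + 3.5 = 15.6
Imag: -6 - 0.7 = -6.7

15.6000 - 6.7000i


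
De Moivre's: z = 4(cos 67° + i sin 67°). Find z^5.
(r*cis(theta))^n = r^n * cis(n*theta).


r^5 = 4^5 = 1024
n*theta = 5*67° = 335° = 335° (mod 360)
a = 1024*cos(335°) = 928.0592
b = 1024*sin(335°) = -432.7611

1024 cis(335°) = 928.0592 - 432.7611i


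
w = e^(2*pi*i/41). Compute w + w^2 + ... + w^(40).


With w = e^(2*pi*i/41), all 41 of the 41th roots of unity w^0 = 1, w, ..., w^(40) sum to 0: 1 + w + ... + w^(40) = (1 - w^41)/(1 - w) = 0 since w^41 = 1, w ≠ 1.
Removing the root 1: w + w^2 + ... + w^(40) = 0 - 1 = -1

Sum = -1


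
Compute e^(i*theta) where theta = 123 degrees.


cos(123°) = -0.5446
sin(123°) = 0.8387

e^(i*123°) = -0.5446 + 0.8387i


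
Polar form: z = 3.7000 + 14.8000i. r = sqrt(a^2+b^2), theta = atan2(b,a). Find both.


r = sqrt(13.69+219.04) = sqrt(232.73) = 15.2555
theta = atan2(14.8, 3.7) = 75.9638 degrees

r = 15.2555, theta = 75.9638 degrees


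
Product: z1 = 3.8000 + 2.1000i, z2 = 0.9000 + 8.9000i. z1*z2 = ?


Real = 3.8*0.9 - 2.1*8.9 = 3.42 - 18.69 = -15.27
Imag = 3.8*8.9 + 0.9*2.1 = 33.82 + 1.89 = 35.71

-15.2700 + 35.7100i


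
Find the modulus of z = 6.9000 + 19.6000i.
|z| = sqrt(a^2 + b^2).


|z| = sqrt(6.9^2 + 19.6^2) = sqrt(47.61 + 384.16) = sqrt(431.77) = 20.7791

|z| = 20.7791


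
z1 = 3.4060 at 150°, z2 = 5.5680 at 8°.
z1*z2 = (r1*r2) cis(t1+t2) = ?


r = 3.4060 * 5.5680 = 18.9646
theta = 150° + 8° = 158° = 158° (mod 360)

18.9646 cis(158°)


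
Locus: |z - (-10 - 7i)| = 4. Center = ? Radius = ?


|z - z0| = r is a circle with center z0 and radius r.
Center = (-10, -7), radius = 4

Circle with center (-10, -7) and radius 4


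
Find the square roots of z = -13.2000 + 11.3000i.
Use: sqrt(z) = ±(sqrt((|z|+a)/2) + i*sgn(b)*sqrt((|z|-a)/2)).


|z| = sqrt(174.24+127.69) = 17.3761
sqrt((|z|+a)/2) = sqrt((17.3761+(-13.2))/2) = sqrt(2.0881) = 1.4450
sqrt((|z|-a)/2) = sqrt((17.3761-(-13.2))/2) = sqrt(15.2881) = 3.9100

±(1.4450 + 3.9100i) i.e. 1.4450 + 3.9100i and -1.4450 - 3.9100i


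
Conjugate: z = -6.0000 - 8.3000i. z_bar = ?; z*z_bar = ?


z_bar = -6.0000 + 8.3000i
z*z_bar = (-6)^2 + (-8.3)^2 = 36 + 68.89 = 104.89

z_bar = -6.0000 + 8.3000i, z*z_bar = 104.89


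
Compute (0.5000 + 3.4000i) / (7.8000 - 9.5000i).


Conjugate of z2 = 7.8000 + 9.5000i
Numerator: (0.5000 + 3.4000i)(7.8000 + 9.5000i) = -28.4000 + 31.2700i
Denominator: 7.8^2 + (-9.5)^2 = 151.09
Result = (-28.4000 + 31.2700i)/151.09

-0.1880 + 0.2070i


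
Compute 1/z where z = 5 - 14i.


|z|^2 = 25+196 = 221
1/z = (5 + 14i)/221

1/z = 0.0226 + 0.0633i


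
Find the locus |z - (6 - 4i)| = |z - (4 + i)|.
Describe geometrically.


Equal distances means the locus is the perpendicular bisector of z1 and z2.
Midpoint = ((6+4)/2, (-4+1)/2) = (5.0000, -1.5000)

Perpendicular bisector through (5.0000, -1.5000)


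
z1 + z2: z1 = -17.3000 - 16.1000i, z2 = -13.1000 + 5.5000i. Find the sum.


Real: -17.3 - 13.1 = -30.4
Imag: -16.1 + 5.5 = -10.6

-30.4000 - 10.6000i


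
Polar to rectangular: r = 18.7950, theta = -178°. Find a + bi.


a = 18.7950*cos(-178°) = 18.7950*(-0.999391) = -18.7836
b = 18.7950*sin(-178°) = 18.7950*(-0.0349) = -0.6559

-18.7836 - 0.6559i


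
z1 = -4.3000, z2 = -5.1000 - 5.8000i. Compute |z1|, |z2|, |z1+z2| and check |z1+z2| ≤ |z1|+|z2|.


|z1| = sqrt((-4.3)^2 + 0^2) = sqrt(18.49) = 4.3000
|z2| = sqrt((-5.1)^2 + (-5.8)^2) = sqrt(59.65) = 7.7233
z1+z2 = -9.4000 - 5.8000i
|z1+z2| = sqrt(122) = 11.0454
|z1|+|z2| = 4.3000 + 7.7233 = 12.0233

|z1+z2| = 11.0454 ≤ |z1|+|z2| = 12.0233 (verified)


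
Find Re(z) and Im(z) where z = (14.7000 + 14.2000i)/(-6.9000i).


Multiply by conjugate: (14.7000 + 14.2000i)(6.9000i) / (0^2 + (-6.9)^2)
Numerator real = 14.7*0 + 14.2*(-6.9) = -97.98
Numerator imag = 14.2*0 - 14.7*(-6.9) = 101.43
Denominator = 47.61
Re(z) = -97.98/47.61 = -2.0580
Im(z) = 101.43/47.61 = 2.1304

Re(z) = -2.0580, Im(z) = 2.1304


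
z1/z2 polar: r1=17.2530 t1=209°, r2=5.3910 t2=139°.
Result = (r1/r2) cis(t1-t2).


r = 17.2530 / 5.3910 = 3.2003
theta = 209° - 139° = 70° = 70° (mod 360)

3.2003 cis(70°)


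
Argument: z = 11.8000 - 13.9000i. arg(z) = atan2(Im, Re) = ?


Re = 11.8, Im = -13.9
arg = atan2(-13.9, 11.8) = -49.6714 degrees

arg(z) = -49.6714 degrees


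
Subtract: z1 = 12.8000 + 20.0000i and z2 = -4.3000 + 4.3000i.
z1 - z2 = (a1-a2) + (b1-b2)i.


Real: 12.8 + 4.3 = 17.1
Imag: 20 - 4.3 = 15.7

17.1000 + 15.7000i


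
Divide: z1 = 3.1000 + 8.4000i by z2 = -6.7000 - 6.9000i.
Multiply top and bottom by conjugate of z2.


Conjugate of z2 = -6.7000 + 6.9000i
Numerator: (3.1000 + 8.4000i)(-6.7000 + 6.9000i) = -78.7300 - 34.8900i
Denominator: (-6.7)^2 + (-6.9)^2 = 92.5
Result = (-78.7300 - 34.8900i)/92.5

-0.8511 - 0.3772i


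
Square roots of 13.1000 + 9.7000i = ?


|z| = sqrt(171.61+94.09) = 16.3003
sqrt((|z|+a)/2) = sqrt((16.3003+13.1)/2) = sqrt(14.7002) = 3.8341
sqrt((|z|-a)/2) = sqrt((16.3003-13.1)/2) = sqrt(1.6002) = 1.2650

±(3.8341 + 1.2650i) i.e. 3.8341 + 1.2650i and -3.8341 - 1.2650i


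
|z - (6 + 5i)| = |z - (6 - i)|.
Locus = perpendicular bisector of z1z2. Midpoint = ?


Equal distances means the locus is the perpendicular bisector of z1 and z2.
Midpoint = ((6+6)/2, (5+(-1))/2) = (6.0000, 2.0000)

Perpendicular bisector through (6.0000, 2.0000)


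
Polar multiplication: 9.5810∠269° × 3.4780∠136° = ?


r = 9.5810 * 3.4780 = 33.3227
theta = 269° + 136° = 405° = 45° (mod 360)

33.3227 cis(45°)


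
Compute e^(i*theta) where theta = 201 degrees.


cos(201°) = -0.9336
sin(201°) = -0.3584

e^(i*201°) = -0.9336 - 0.3584i


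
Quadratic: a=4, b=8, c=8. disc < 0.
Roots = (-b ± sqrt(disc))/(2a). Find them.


disc = 8^2 - 4*4*8 = 64 - 128 = -64
sqrt(|disc|) = sqrt(64) = 8.0000
Real part = -8/(2*4) = -1.0000
Imag part = 8.0000/(2*4) = 1.0000

-1.0000 ± 1.0000i


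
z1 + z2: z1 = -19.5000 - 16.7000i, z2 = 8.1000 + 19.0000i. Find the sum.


Real: -19.5 + 8.1 = -11.4
Imag: -16.7 + 19 = 2.3

-11.4000 + 2.3000i


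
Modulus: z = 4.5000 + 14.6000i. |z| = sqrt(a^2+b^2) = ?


|z| = sqrt(4.5^2 + 14.6^2) = sqrt(20.25 + 213.16) = sqrt(233.41) = 15.2778

|z| = 15.2778


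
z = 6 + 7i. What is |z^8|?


|z| = sqrt(36+49) = sqrt(85) = 9.2195
|z^8| = |z|^8 = (sqrt(85))^8 = 85^4 = 52200625

|z^8| = 52200625


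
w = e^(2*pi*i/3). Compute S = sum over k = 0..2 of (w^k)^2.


The roots are w_k = w^k with w = e^(2*pi*i/3), and (w^k)^2 = (w^2)^k.
So S = 1 + u + u^2 + ... + u^(2) with u = w^2.
2 = 0*3 + 2, so 2 is not a multiple of 3: u = w^2 ≠ 1 (w is a primitive 3th root), while u^3 = (w^3)^2 = 1.
Geometric series: S = (1 - u^3)/(1 - u) = (1 - 1)/(1 - u) = 0

S = 0


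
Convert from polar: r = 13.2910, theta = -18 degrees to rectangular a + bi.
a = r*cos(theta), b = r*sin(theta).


a = 13.2910*cos(-18°) = 13.2910*0.95106 = 12.6405
b = 13.2910*sin(-18°) = 13.2910*(-0.309017) = -4.1071

12.6405 - 4.1071i


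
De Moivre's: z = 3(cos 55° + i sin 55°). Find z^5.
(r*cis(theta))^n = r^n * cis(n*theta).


r^5 = 3^5 = 243
n*theta = 5*55° = 275° = 275° (mod 360)
a = 243*cos(275°) = 21.1788
b = 243*sin(275°) = -242.0753

243 cis(275°) = 21.1788 - 242.0753i


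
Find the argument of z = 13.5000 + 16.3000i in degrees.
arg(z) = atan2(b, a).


Re = 13.5, Im = 16.3
arg = atan2(16.3, 13.5) = 50.3677 degrees

arg(z) = 50.3677 degrees


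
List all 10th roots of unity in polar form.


The 10th roots of unity are cis(360k/10°) for k=0..9
Angle step = 360/10 = 36°
Primitive root: cis(36°)
Primitive root = 0.8090 + 0.5878i

10 roots at angles: 0°, 36°, 72°, 108°, 144°, 180°, 216°, 252°, 288°, 324°


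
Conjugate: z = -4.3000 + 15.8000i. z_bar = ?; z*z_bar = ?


z_bar = -4.3000 - 15.8000i
z*z_bar = (-4.3)^2 + 15.8^2 = 18.49 + 249.64 = 268.13

z_bar = -4.3000 - 15.8000i, z*z_bar = 268.13


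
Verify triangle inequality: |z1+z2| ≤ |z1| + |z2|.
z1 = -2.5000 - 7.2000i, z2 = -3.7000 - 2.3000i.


|z1| = sqrt((-2.5)^2 + (-7.2)^2) = sqrt(58.09) = 7.6217
|z2| = sqrt((-3.7)^2 + (-2.3)^2) = sqrt(18.98) = 4.3566
z1+z2 = -6.2000 - 9.5000i
|z1+z2| = sqrt(128.69) = 11.3442
|z1|+|z2| = 7.6217 + 4.3566 = 11.9783

|z1+z2| = 11.3442 ≤ |z1|+|z2| = 11.9783 (verified)


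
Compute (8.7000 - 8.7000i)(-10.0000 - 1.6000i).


Real = 8.7*(-10) - (-8.7)*(-1.6) = -87 - 13.92 = -100.92
Imag = 8.7*(-1.6) - (10)*(-8.7) = -13.92 + 87 = 73.08

-100.9200 + 73.0800i


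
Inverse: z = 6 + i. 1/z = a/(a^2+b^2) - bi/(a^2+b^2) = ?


|z|^2 = 36+1 = 37
1/z = (6 - 1i)/37

1/z = 0.1622 - 0.0270i


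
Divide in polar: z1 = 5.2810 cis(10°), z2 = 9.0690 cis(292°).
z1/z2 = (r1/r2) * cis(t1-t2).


r = 5.2810 / 9.0690 = 0.5823
theta = 10° - 292° = -282° = 78° (mod 360)

0.5823 cis(78°)


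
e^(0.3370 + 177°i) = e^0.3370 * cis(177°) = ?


e^0.3370 = 1.4007
cos(177°) = -0.99863
sin(177°) = 0.0523
Real = 1.4007*(-0.99863) = -1.3988
Imag = 1.4007*0.0523 = 0.0733

-1.3988 + 0.0733i


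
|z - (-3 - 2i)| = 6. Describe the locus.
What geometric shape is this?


|z - z0| = r is a circle with center z0 and radius r.
Center = (-3, -2), radius = 6

Circle with center (-3, -2) and radius 6


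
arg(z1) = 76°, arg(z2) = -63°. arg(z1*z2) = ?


arg(z1*z2) = 76° - 63° = 13°
Normalized to (-180°, 180°]: 13°

13°


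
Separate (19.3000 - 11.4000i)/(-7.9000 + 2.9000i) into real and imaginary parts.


Multiply by conjugate: (19.3000 - 11.4000i)(-7.9000 - 2.9000i) / ((-7.9)^2 + 2.9^2)
Numerator real = 19.3*(-7.9) - (11.4)*2.9 = -185.53
Numerator imag = -11.4*(-7.9) - 19.3*2.9 = 34.09
Denominator = 70.82
Re(z) = -185.53/70.82 = -2.6197
Im(z) = 34.09/70.82 = 0.4814

Re(z) = -2.6197, Im(z) = 0.4814


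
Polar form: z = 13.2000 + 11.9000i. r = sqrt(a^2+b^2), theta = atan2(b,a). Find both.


r = sqrt(174.24+141.61) = sqrt(315.85) = 17.7722
theta = atan2(11.9, 13.2) = 42.0351 degrees

r = 17.7722, theta = 42.0351 degrees


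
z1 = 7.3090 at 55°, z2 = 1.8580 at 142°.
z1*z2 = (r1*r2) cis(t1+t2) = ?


r = 7.3090 * 1.8580 = 13.5801
theta = 55° + 142° = 197° = 197° (mod 360)

13.5801 cis(197°)


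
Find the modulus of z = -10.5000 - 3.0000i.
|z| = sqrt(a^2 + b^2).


|z| = sqrt((-10.5)^2 + (-3)^2) = sqrt(110.25 + 9) = sqrt(119.25) = 10.9202

|z| = 10.9202


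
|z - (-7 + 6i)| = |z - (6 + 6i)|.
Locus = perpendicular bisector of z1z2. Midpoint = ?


Equal distances means the locus is the perpendicular bisector of z1 and z2.
Midpoint = ((-7+6)/2, (6+6)/2) = (-0.5000, 6.0000)

Perpendicular bisector through (-0.5000, 6.0000)


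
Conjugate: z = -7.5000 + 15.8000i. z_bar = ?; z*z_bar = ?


z_bar = -7.5000 - 15.8000i
z*z_bar = (-7.5)^2 + 15.8^2 = 56.25 + 249.64 = 305.89

z_bar = -7.5000 - 15.8000i, z*z_bar = 305.89


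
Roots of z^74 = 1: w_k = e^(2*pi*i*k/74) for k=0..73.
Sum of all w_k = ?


The sum of all 74th roots of unity is 0.
Geometric series: (1 - w^74)/(1 - w) = (1-1)/(1-w) = 0 since w^74 = 1, w ≠ 1.
Alternatively: coefficient of z^73 in z^74 - 1 is 0.

0


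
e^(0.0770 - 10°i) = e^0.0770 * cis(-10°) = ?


e^0.0770 = 1.0800
cos(-10°) = 0.9848
sin(-10°) = -0.1736
Real = 1.0800*0.9848 = 1.0636
Imag = 1.0800*(-0.1736) = -0.1875

1.0636 - 0.1875i


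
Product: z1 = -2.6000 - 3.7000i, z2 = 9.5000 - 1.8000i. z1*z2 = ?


Real = -2.6*9.5 - (-3.7)*(-1.8) = -24.7 - 6.66 = -31.36
Imag = -2.6*(-1.8) + 9.5*(-3.7) = 4.68 - (35.15) = -30.47

-31.3600 - 30.4700i


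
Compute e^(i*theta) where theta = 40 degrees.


cos(40°) = 0.7660
sin(40°) = 0.6428

e^(i*40°) = 0.7660 + 0.6428i


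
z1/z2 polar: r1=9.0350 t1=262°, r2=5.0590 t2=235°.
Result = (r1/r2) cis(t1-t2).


r = 9.0350 / 5.0590 = 1.7859
theta = 262° - 235° = 27° = 27° (mod 360)

1.7859 cis(27°)


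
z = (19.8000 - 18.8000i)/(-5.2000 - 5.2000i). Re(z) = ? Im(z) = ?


Multiply by conjugate: (19.8000 - 18.8000i)(-5.2000 + 5.2000i) / ((-5.2)^2 + (-5.2)^2)
Numerator real = 19.8*(-5.2) - (18.8)*(-5.2) = -5.2
Numerator imag = -18.8*(-5.2) - 19.8*(-5.2) = 200.72
Denominator = 54.08
Re(z) = -5.2/54.08 = -0.0962
Im(z) = 200.72/54.08 = 3.7115

Re(z) = -0.0962, Im(z) = 3.7115


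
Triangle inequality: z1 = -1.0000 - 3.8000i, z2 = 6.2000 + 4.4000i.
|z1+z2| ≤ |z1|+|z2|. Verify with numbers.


|z1| = sqrt((-1)^2 + (-3.8)^2) = sqrt(15.44) = 3.9294
|z2| = sqrt(6.2^2 + 4.4^2) = sqrt(57.8) = 7.6026
z1+z2 = 5.2000 + 0.6000i
|z1+z2| = sqrt(27.4) = 5.2345
|z1|+|z2| = 3.9294 + 7.6026 = 11.5320

|z1+z2| = 5.2345 ≤ |z1|+|z2| = 11.5320 (verified)


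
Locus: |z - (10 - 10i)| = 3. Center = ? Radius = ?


|z - z0| = r is a circle with center z0 and radius r.
Center = (10, -10), radius = 3

Circle with center (10, -10) and radius 3


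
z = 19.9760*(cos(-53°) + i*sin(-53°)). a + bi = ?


a = 19.9760*cos(-53°) = 19.9760*0.601815 = 12.0219
b = 19.9760*sin(-53°) = 19.9760*(-0.7986355) = -15.9535

12.0219 - 15.9535i


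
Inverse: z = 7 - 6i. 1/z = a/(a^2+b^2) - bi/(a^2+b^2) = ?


|z|^2 = 49+36 = 85
1/z = (7 + 6i)/85

1/z = 0.0824 + 0.0706i


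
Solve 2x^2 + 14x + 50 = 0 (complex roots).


disc = 14^2 - 4*2*50 = 196 - 400 = -204
sqrt(|disc|) = sqrt(204) = 14.2829
Real part = -14/(2*2) = -3.5000
Imag part = 14.2829/(2*2) = 3.5707

-3.5000 ± 3.5707i


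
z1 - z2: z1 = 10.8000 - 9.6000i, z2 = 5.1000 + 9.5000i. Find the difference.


Real: 10.8 - 5.1 = 5.7
Imag: -9.6 - 9.5 = -19.1

5.7000 - 19.1000i


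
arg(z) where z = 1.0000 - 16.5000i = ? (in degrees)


Re = 1, Im = -16.5
arg = atan2(-16.5, 1) = -86.5318 degrees

arg(z) = -86.5318 degrees


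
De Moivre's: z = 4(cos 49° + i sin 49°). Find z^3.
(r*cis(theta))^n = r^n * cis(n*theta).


r^3 = 4^3 = 64
n*theta = 3*49° = 147° = 147° (mod 360)
a = 64*cos(147°) = -53.6749
b = 64*sin(147°) = 34.8569

64 cis(147°) = -53.6749 + 34.8569i


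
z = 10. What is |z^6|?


|z| = sqrt(100+0) = sqrt(100) = 10
|z^6| = |z|^6 = 10^6 = 1000000

|z^6| = 1000000


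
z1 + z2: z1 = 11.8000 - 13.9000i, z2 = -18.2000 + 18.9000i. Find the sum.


Real: 11.8 - 18.2 = -6.4
Imag: -13.9 + 18.9 = 5

-6.4000 + 5.0000i


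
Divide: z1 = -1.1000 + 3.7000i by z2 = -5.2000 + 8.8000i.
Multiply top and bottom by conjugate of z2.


Conjugate of z2 = -5.2000 - 8.8000i
Numerator: (-1.1000 + 3.7000i)(-5.2000 - 8.8000i) = 38.2800 - 9.5600i
Denominator: (-5.2)^2 + 8.8^2 = 104.48
Result = (38.2800 - 9.5600i)/104.48

0.3664 - 0.0915i


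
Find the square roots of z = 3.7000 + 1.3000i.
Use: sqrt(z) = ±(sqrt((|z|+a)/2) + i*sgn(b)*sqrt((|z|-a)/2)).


|z| = sqrt(13.69+1.69) = 3.9217
sqrt((|z|+a)/2) = sqrt((3.9217+3.7)/2) = sqrt(3.8109) = 1.9521
sqrt((|z|-a)/2) = sqrt((3.9217-3.7)/2) = sqrt(0.1109) = 0.3330

±(1.9521 + 0.3330i) i.e. 1.9521 + 0.3330i and -1.9521 - 0.3330i


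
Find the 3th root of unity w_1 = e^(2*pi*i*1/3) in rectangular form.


Angle = 360*1/3 = 120°
a = cos(120°) = -0.5000
b = sin(120°) = 0.8660

-0.5000 + 0.8660i
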